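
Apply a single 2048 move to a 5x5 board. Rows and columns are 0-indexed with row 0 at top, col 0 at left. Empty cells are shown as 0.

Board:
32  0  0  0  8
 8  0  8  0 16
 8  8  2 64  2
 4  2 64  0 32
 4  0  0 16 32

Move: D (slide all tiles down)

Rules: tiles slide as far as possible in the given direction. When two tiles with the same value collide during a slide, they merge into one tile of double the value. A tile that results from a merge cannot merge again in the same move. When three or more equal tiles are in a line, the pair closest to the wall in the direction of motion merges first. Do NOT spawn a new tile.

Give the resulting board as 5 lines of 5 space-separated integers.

Slide down:
col 0: [32, 8, 8, 4, 4] -> [0, 0, 32, 16, 8]
col 1: [0, 0, 8, 2, 0] -> [0, 0, 0, 8, 2]
col 2: [0, 8, 2, 64, 0] -> [0, 0, 8, 2, 64]
col 3: [0, 0, 64, 0, 16] -> [0, 0, 0, 64, 16]
col 4: [8, 16, 2, 32, 32] -> [0, 8, 16, 2, 64]

Answer:  0  0  0  0  0
 0  0  0  0  8
32  0  8  0 16
16  8  2 64  2
 8  2 64 16 64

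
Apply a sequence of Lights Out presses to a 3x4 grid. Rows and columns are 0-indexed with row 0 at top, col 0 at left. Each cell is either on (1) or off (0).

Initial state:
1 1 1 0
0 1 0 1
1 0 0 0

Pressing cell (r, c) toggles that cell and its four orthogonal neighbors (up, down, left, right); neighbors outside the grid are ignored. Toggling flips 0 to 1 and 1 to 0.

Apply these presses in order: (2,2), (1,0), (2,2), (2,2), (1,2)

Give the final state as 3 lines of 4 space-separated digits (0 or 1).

Answer: 0 1 0 0
1 1 0 0
0 1 0 1

Derivation:
After press 1 at (2,2):
1 1 1 0
0 1 1 1
1 1 1 1

After press 2 at (1,0):
0 1 1 0
1 0 1 1
0 1 1 1

After press 3 at (2,2):
0 1 1 0
1 0 0 1
0 0 0 0

After press 4 at (2,2):
0 1 1 0
1 0 1 1
0 1 1 1

After press 5 at (1,2):
0 1 0 0
1 1 0 0
0 1 0 1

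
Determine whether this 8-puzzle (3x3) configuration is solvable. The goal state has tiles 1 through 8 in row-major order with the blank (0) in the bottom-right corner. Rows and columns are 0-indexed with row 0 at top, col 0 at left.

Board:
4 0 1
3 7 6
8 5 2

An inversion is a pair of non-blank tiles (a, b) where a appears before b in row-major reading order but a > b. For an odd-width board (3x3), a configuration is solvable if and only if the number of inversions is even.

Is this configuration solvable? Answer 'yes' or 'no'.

Inversions (pairs i<j in row-major order where tile[i] > tile[j] > 0): 12
12 is even, so the puzzle is solvable.

Answer: yes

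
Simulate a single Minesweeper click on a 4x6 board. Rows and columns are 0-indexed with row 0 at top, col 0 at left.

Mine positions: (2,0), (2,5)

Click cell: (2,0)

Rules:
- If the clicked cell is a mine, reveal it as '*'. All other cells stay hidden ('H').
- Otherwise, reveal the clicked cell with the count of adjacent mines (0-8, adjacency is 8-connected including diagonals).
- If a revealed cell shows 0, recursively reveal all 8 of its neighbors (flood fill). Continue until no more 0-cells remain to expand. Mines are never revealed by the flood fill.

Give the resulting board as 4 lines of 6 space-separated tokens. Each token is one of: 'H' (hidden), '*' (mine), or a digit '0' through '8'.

H H H H H H
H H H H H H
* H H H H H
H H H H H H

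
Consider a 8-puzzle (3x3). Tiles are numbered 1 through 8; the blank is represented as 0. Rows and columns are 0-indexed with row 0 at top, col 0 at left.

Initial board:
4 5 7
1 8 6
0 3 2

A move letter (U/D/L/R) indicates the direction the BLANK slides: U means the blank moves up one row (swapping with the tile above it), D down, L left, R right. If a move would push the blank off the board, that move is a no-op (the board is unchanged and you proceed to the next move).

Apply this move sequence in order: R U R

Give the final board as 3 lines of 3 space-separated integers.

After move 1 (R):
4 5 7
1 8 6
3 0 2

After move 2 (U):
4 5 7
1 0 6
3 8 2

After move 3 (R):
4 5 7
1 6 0
3 8 2

Answer: 4 5 7
1 6 0
3 8 2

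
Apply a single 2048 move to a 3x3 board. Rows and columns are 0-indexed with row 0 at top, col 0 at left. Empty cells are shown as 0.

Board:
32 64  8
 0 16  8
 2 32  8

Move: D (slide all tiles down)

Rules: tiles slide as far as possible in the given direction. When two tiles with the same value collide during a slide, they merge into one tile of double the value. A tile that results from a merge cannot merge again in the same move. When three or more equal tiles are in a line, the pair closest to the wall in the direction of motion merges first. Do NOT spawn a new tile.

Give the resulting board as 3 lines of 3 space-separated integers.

Answer:  0 64  0
32 16  8
 2 32 16

Derivation:
Slide down:
col 0: [32, 0, 2] -> [0, 32, 2]
col 1: [64, 16, 32] -> [64, 16, 32]
col 2: [8, 8, 8] -> [0, 8, 16]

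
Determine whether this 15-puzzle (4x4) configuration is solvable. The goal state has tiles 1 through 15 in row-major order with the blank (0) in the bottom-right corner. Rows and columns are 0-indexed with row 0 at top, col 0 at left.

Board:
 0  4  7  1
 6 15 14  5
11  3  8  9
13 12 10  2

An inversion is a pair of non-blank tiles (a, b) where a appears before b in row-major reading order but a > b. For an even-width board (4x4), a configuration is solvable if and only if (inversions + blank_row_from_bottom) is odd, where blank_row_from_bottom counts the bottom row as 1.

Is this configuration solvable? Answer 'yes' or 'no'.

Answer: no

Derivation:
Inversions: 46
Blank is in row 0 (0-indexed from top), which is row 4 counting from the bottom (bottom = 1).
46 + 4 = 50, which is even, so the puzzle is not solvable.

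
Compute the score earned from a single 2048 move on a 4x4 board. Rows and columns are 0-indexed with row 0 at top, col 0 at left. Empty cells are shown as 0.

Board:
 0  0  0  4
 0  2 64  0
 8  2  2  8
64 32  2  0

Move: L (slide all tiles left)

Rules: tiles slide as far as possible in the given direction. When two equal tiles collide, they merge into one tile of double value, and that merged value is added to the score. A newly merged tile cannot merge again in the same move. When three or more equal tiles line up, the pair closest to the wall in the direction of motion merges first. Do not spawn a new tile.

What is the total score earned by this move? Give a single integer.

Answer: 4

Derivation:
Slide left:
row 0: [0, 0, 0, 4] -> [4, 0, 0, 0]  score +0 (running 0)
row 1: [0, 2, 64, 0] -> [2, 64, 0, 0]  score +0 (running 0)
row 2: [8, 2, 2, 8] -> [8, 4, 8, 0]  score +4 (running 4)
row 3: [64, 32, 2, 0] -> [64, 32, 2, 0]  score +0 (running 4)
Board after move:
 4  0  0  0
 2 64  0  0
 8  4  8  0
64 32  2  0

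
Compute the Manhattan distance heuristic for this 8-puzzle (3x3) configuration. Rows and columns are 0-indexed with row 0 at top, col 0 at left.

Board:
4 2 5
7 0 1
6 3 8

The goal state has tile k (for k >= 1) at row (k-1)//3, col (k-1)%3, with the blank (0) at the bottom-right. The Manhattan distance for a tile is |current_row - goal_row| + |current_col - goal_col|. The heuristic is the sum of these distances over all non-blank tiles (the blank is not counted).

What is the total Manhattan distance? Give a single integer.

Answer: 14

Derivation:
Tile 4: (0,0)->(1,0) = 1
Tile 2: (0,1)->(0,1) = 0
Tile 5: (0,2)->(1,1) = 2
Tile 7: (1,0)->(2,0) = 1
Tile 1: (1,2)->(0,0) = 3
Tile 6: (2,0)->(1,2) = 3
Tile 3: (2,1)->(0,2) = 3
Tile 8: (2,2)->(2,1) = 1
Sum: 1 + 0 + 2 + 1 + 3 + 3 + 3 + 1 = 14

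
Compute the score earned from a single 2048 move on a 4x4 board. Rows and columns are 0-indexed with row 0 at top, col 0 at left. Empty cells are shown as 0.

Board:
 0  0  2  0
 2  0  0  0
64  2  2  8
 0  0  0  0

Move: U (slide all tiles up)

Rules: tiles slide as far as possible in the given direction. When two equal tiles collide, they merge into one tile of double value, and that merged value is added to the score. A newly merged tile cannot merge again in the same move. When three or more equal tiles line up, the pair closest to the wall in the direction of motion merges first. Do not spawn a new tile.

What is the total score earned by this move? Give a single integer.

Answer: 4

Derivation:
Slide up:
col 0: [0, 2, 64, 0] -> [2, 64, 0, 0]  score +0 (running 0)
col 1: [0, 0, 2, 0] -> [2, 0, 0, 0]  score +0 (running 0)
col 2: [2, 0, 2, 0] -> [4, 0, 0, 0]  score +4 (running 4)
col 3: [0, 0, 8, 0] -> [8, 0, 0, 0]  score +0 (running 4)
Board after move:
 2  2  4  8
64  0  0  0
 0  0  0  0
 0  0  0  0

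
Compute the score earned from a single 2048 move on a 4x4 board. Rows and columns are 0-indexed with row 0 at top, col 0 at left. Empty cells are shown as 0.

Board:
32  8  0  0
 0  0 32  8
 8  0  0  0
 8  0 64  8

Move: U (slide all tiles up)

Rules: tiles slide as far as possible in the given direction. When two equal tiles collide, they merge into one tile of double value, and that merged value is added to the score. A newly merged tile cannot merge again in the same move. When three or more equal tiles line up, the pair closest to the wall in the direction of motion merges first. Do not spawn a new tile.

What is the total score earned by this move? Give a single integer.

Slide up:
col 0: [32, 0, 8, 8] -> [32, 16, 0, 0]  score +16 (running 16)
col 1: [8, 0, 0, 0] -> [8, 0, 0, 0]  score +0 (running 16)
col 2: [0, 32, 0, 64] -> [32, 64, 0, 0]  score +0 (running 16)
col 3: [0, 8, 0, 8] -> [16, 0, 0, 0]  score +16 (running 32)
Board after move:
32  8 32 16
16  0 64  0
 0  0  0  0
 0  0  0  0

Answer: 32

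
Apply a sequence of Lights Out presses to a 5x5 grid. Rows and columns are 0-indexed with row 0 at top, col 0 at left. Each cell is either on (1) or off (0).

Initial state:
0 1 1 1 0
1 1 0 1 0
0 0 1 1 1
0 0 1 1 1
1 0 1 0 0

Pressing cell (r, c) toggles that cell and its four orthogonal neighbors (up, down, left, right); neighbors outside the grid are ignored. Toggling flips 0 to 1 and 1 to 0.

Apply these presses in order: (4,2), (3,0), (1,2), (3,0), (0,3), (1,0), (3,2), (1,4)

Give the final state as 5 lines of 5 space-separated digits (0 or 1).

Answer: 1 1 1 0 0
0 1 1 0 1
1 0 1 1 0
0 1 1 0 1
1 1 1 1 0

Derivation:
After press 1 at (4,2):
0 1 1 1 0
1 1 0 1 0
0 0 1 1 1
0 0 0 1 1
1 1 0 1 0

After press 2 at (3,0):
0 1 1 1 0
1 1 0 1 0
1 0 1 1 1
1 1 0 1 1
0 1 0 1 0

After press 3 at (1,2):
0 1 0 1 0
1 0 1 0 0
1 0 0 1 1
1 1 0 1 1
0 1 0 1 0

After press 4 at (3,0):
0 1 0 1 0
1 0 1 0 0
0 0 0 1 1
0 0 0 1 1
1 1 0 1 0

After press 5 at (0,3):
0 1 1 0 1
1 0 1 1 0
0 0 0 1 1
0 0 0 1 1
1 1 0 1 0

After press 6 at (1,0):
1 1 1 0 1
0 1 1 1 0
1 0 0 1 1
0 0 0 1 1
1 1 0 1 0

After press 7 at (3,2):
1 1 1 0 1
0 1 1 1 0
1 0 1 1 1
0 1 1 0 1
1 1 1 1 0

After press 8 at (1,4):
1 1 1 0 0
0 1 1 0 1
1 0 1 1 0
0 1 1 0 1
1 1 1 1 0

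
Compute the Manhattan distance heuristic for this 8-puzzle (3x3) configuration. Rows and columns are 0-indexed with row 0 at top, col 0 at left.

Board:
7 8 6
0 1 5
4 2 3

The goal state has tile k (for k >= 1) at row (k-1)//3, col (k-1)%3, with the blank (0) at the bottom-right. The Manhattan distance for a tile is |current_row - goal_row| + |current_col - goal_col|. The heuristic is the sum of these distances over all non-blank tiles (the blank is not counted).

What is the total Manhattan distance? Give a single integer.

Tile 7: at (0,0), goal (2,0), distance |0-2|+|0-0| = 2
Tile 8: at (0,1), goal (2,1), distance |0-2|+|1-1| = 2
Tile 6: at (0,2), goal (1,2), distance |0-1|+|2-2| = 1
Tile 1: at (1,1), goal (0,0), distance |1-0|+|1-0| = 2
Tile 5: at (1,2), goal (1,1), distance |1-1|+|2-1| = 1
Tile 4: at (2,0), goal (1,0), distance |2-1|+|0-0| = 1
Tile 2: at (2,1), goal (0,1), distance |2-0|+|1-1| = 2
Tile 3: at (2,2), goal (0,2), distance |2-0|+|2-2| = 2
Sum: 2 + 2 + 1 + 2 + 1 + 1 + 2 + 2 = 13

Answer: 13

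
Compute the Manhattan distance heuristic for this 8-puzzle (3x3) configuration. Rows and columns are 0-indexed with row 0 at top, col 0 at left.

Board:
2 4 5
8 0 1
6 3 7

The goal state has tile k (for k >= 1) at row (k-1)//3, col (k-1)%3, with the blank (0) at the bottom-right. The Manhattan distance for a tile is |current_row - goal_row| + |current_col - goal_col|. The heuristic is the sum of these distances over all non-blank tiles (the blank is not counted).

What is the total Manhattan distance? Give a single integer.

Tile 2: at (0,0), goal (0,1), distance |0-0|+|0-1| = 1
Tile 4: at (0,1), goal (1,0), distance |0-1|+|1-0| = 2
Tile 5: at (0,2), goal (1,1), distance |0-1|+|2-1| = 2
Tile 8: at (1,0), goal (2,1), distance |1-2|+|0-1| = 2
Tile 1: at (1,2), goal (0,0), distance |1-0|+|2-0| = 3
Tile 6: at (2,0), goal (1,2), distance |2-1|+|0-2| = 3
Tile 3: at (2,1), goal (0,2), distance |2-0|+|1-2| = 3
Tile 7: at (2,2), goal (2,0), distance |2-2|+|2-0| = 2
Sum: 1 + 2 + 2 + 2 + 3 + 3 + 3 + 2 = 18

Answer: 18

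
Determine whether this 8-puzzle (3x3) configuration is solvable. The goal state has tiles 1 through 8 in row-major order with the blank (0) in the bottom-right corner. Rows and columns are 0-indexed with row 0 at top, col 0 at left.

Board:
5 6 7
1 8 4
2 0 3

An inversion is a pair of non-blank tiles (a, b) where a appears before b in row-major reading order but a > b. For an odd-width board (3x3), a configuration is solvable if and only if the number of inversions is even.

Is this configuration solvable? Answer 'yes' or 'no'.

Inversions (pairs i<j in row-major order where tile[i] > tile[j] > 0): 17
17 is odd, so the puzzle is not solvable.

Answer: no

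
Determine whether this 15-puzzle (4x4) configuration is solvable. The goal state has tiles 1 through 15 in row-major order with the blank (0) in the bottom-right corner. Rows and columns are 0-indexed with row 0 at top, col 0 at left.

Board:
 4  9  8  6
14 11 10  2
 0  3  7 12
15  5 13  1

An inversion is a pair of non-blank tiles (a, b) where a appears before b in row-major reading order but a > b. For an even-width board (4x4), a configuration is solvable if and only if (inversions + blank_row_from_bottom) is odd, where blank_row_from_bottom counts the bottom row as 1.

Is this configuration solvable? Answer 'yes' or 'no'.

Answer: yes

Derivation:
Inversions: 51
Blank is in row 2 (0-indexed from top), which is row 2 counting from the bottom (bottom = 1).
51 + 2 = 53, which is odd, so the puzzle is solvable.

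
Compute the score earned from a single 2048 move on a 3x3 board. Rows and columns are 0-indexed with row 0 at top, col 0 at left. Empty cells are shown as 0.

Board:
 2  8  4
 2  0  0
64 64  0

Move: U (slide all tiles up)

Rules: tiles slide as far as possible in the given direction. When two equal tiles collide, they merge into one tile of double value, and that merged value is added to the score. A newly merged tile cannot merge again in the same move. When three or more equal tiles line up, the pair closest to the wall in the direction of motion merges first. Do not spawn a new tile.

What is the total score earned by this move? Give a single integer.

Answer: 4

Derivation:
Slide up:
col 0: [2, 2, 64] -> [4, 64, 0]  score +4 (running 4)
col 1: [8, 0, 64] -> [8, 64, 0]  score +0 (running 4)
col 2: [4, 0, 0] -> [4, 0, 0]  score +0 (running 4)
Board after move:
 4  8  4
64 64  0
 0  0  0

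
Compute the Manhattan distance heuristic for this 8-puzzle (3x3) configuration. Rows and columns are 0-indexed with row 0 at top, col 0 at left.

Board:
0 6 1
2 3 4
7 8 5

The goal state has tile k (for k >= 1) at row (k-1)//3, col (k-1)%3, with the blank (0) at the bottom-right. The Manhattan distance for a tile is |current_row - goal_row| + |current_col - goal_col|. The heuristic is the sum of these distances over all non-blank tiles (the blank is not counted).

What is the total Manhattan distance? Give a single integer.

Tile 6: (0,1)->(1,2) = 2
Tile 1: (0,2)->(0,0) = 2
Tile 2: (1,0)->(0,1) = 2
Tile 3: (1,1)->(0,2) = 2
Tile 4: (1,2)->(1,0) = 2
Tile 7: (2,0)->(2,0) = 0
Tile 8: (2,1)->(2,1) = 0
Tile 5: (2,2)->(1,1) = 2
Sum: 2 + 2 + 2 + 2 + 2 + 0 + 0 + 2 = 12

Answer: 12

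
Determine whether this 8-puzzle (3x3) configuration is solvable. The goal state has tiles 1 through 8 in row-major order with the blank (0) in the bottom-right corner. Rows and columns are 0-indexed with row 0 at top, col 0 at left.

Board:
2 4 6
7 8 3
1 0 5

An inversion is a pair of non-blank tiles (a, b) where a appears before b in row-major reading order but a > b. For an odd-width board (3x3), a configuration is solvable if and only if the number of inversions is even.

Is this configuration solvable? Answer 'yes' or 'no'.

Inversions (pairs i<j in row-major order where tile[i] > tile[j] > 0): 13
13 is odd, so the puzzle is not solvable.

Answer: no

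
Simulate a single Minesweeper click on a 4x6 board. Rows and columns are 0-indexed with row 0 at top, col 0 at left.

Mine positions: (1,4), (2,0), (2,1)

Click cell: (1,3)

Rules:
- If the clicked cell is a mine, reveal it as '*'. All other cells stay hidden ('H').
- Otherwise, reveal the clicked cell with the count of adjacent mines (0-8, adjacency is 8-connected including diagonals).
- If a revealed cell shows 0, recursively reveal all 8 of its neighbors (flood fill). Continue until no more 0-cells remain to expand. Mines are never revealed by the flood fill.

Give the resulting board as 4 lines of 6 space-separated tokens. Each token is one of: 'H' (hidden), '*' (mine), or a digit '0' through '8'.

H H H H H H
H H H 1 H H
H H H H H H
H H H H H H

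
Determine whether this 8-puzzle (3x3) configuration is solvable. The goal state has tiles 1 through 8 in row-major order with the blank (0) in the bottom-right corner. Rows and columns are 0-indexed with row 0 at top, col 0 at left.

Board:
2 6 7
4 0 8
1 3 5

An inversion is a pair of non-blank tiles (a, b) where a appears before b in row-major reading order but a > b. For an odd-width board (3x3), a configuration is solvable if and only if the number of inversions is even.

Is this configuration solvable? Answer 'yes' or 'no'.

Inversions (pairs i<j in row-major order where tile[i] > tile[j] > 0): 14
14 is even, so the puzzle is solvable.

Answer: yes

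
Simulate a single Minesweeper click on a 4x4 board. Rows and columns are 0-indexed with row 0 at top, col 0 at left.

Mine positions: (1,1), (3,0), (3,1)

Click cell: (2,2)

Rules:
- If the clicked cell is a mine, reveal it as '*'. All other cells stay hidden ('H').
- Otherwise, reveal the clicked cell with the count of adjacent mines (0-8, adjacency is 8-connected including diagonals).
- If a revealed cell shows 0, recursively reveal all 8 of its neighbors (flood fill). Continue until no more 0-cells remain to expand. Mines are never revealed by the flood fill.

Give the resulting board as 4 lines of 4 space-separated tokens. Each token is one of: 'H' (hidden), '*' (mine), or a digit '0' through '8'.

H H H H
H H H H
H H 2 H
H H H H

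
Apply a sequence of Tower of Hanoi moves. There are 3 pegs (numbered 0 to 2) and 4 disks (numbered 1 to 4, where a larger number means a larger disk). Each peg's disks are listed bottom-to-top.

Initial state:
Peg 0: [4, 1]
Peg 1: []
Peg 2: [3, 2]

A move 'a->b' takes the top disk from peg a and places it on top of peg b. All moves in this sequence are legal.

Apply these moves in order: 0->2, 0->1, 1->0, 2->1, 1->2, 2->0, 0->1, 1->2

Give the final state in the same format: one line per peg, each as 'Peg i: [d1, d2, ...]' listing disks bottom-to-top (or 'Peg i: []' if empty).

After move 1 (0->2):
Peg 0: [4]
Peg 1: []
Peg 2: [3, 2, 1]

After move 2 (0->1):
Peg 0: []
Peg 1: [4]
Peg 2: [3, 2, 1]

After move 3 (1->0):
Peg 0: [4]
Peg 1: []
Peg 2: [3, 2, 1]

After move 4 (2->1):
Peg 0: [4]
Peg 1: [1]
Peg 2: [3, 2]

After move 5 (1->2):
Peg 0: [4]
Peg 1: []
Peg 2: [3, 2, 1]

After move 6 (2->0):
Peg 0: [4, 1]
Peg 1: []
Peg 2: [3, 2]

After move 7 (0->1):
Peg 0: [4]
Peg 1: [1]
Peg 2: [3, 2]

After move 8 (1->2):
Peg 0: [4]
Peg 1: []
Peg 2: [3, 2, 1]

Answer: Peg 0: [4]
Peg 1: []
Peg 2: [3, 2, 1]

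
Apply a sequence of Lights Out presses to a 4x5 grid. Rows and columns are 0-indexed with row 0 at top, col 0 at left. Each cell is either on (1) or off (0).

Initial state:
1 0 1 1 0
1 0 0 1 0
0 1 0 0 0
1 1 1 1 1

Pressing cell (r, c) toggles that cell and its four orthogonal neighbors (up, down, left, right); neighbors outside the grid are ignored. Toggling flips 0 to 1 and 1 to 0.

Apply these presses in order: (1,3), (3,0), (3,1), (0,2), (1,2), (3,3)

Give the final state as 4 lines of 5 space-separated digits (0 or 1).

After press 1 at (1,3):
1 0 1 0 0
1 0 1 0 1
0 1 0 1 0
1 1 1 1 1

After press 2 at (3,0):
1 0 1 0 0
1 0 1 0 1
1 1 0 1 0
0 0 1 1 1

After press 3 at (3,1):
1 0 1 0 0
1 0 1 0 1
1 0 0 1 0
1 1 0 1 1

After press 4 at (0,2):
1 1 0 1 0
1 0 0 0 1
1 0 0 1 0
1 1 0 1 1

After press 5 at (1,2):
1 1 1 1 0
1 1 1 1 1
1 0 1 1 0
1 1 0 1 1

After press 6 at (3,3):
1 1 1 1 0
1 1 1 1 1
1 0 1 0 0
1 1 1 0 0

Answer: 1 1 1 1 0
1 1 1 1 1
1 0 1 0 0
1 1 1 0 0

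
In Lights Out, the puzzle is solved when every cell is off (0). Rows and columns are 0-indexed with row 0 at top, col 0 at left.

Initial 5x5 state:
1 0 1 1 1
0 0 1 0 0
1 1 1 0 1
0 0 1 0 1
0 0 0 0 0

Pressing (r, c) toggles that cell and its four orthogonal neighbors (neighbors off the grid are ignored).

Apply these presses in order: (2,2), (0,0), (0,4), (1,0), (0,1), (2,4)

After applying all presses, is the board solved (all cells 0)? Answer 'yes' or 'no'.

Answer: yes

Derivation:
After press 1 at (2,2):
1 0 1 1 1
0 0 0 0 0
1 0 0 1 1
0 0 0 0 1
0 0 0 0 0

After press 2 at (0,0):
0 1 1 1 1
1 0 0 0 0
1 0 0 1 1
0 0 0 0 1
0 0 0 0 0

After press 3 at (0,4):
0 1 1 0 0
1 0 0 0 1
1 0 0 1 1
0 0 0 0 1
0 0 0 0 0

After press 4 at (1,0):
1 1 1 0 0
0 1 0 0 1
0 0 0 1 1
0 0 0 0 1
0 0 0 0 0

After press 5 at (0,1):
0 0 0 0 0
0 0 0 0 1
0 0 0 1 1
0 0 0 0 1
0 0 0 0 0

After press 6 at (2,4):
0 0 0 0 0
0 0 0 0 0
0 0 0 0 0
0 0 0 0 0
0 0 0 0 0

Lights still on: 0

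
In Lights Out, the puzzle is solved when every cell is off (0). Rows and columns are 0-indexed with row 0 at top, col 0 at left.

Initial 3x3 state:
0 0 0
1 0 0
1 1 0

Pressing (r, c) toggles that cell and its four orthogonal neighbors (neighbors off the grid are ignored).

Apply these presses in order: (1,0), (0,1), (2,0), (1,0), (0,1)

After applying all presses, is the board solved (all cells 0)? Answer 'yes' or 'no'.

Answer: yes

Derivation:
After press 1 at (1,0):
1 0 0
0 1 0
0 1 0

After press 2 at (0,1):
0 1 1
0 0 0
0 1 0

After press 3 at (2,0):
0 1 1
1 0 0
1 0 0

After press 4 at (1,0):
1 1 1
0 1 0
0 0 0

After press 5 at (0,1):
0 0 0
0 0 0
0 0 0

Lights still on: 0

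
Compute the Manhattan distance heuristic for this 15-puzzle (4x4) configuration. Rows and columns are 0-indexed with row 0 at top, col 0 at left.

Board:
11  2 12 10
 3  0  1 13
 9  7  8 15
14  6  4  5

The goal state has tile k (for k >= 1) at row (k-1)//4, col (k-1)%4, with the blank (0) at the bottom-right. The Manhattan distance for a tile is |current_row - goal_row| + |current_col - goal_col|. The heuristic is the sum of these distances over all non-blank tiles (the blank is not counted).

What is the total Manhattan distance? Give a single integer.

Tile 11: (0,0)->(2,2) = 4
Tile 2: (0,1)->(0,1) = 0
Tile 12: (0,2)->(2,3) = 3
Tile 10: (0,3)->(2,1) = 4
Tile 3: (1,0)->(0,2) = 3
Tile 1: (1,2)->(0,0) = 3
Tile 13: (1,3)->(3,0) = 5
Tile 9: (2,0)->(2,0) = 0
Tile 7: (2,1)->(1,2) = 2
Tile 8: (2,2)->(1,3) = 2
Tile 15: (2,3)->(3,2) = 2
Tile 14: (3,0)->(3,1) = 1
Tile 6: (3,1)->(1,1) = 2
Tile 4: (3,2)->(0,3) = 4
Tile 5: (3,3)->(1,0) = 5
Sum: 4 + 0 + 3 + 4 + 3 + 3 + 5 + 0 + 2 + 2 + 2 + 1 + 2 + 4 + 5 = 40

Answer: 40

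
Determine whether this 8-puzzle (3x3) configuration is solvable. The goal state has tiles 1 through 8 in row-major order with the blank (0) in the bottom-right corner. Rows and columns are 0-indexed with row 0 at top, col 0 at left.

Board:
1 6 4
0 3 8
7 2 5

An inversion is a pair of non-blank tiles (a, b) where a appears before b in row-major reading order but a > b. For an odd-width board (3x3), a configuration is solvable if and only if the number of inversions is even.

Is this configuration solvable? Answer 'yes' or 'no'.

Answer: yes

Derivation:
Inversions (pairs i<j in row-major order where tile[i] > tile[j] > 0): 12
12 is even, so the puzzle is solvable.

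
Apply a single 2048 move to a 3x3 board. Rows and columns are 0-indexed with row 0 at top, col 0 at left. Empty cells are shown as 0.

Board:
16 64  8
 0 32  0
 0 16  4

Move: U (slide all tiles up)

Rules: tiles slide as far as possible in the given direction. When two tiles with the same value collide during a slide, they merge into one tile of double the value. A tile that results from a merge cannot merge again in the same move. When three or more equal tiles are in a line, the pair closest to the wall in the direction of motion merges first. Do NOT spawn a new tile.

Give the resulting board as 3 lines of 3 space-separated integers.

Answer: 16 64  8
 0 32  4
 0 16  0

Derivation:
Slide up:
col 0: [16, 0, 0] -> [16, 0, 0]
col 1: [64, 32, 16] -> [64, 32, 16]
col 2: [8, 0, 4] -> [8, 4, 0]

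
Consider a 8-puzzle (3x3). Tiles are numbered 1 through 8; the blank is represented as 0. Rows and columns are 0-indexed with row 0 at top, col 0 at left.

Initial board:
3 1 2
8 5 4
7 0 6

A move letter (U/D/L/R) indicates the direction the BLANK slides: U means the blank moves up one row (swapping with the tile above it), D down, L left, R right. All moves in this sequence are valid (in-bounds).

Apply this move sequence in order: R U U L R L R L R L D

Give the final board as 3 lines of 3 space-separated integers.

After move 1 (R):
3 1 2
8 5 4
7 6 0

After move 2 (U):
3 1 2
8 5 0
7 6 4

After move 3 (U):
3 1 0
8 5 2
7 6 4

After move 4 (L):
3 0 1
8 5 2
7 6 4

After move 5 (R):
3 1 0
8 5 2
7 6 4

After move 6 (L):
3 0 1
8 5 2
7 6 4

After move 7 (R):
3 1 0
8 5 2
7 6 4

After move 8 (L):
3 0 1
8 5 2
7 6 4

After move 9 (R):
3 1 0
8 5 2
7 6 4

After move 10 (L):
3 0 1
8 5 2
7 6 4

After move 11 (D):
3 5 1
8 0 2
7 6 4

Answer: 3 5 1
8 0 2
7 6 4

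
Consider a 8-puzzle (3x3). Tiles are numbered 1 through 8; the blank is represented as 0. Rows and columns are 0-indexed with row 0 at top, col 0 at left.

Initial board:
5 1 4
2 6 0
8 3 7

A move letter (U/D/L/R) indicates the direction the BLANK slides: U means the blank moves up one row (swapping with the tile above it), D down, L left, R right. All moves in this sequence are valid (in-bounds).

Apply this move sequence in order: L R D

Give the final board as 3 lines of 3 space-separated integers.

After move 1 (L):
5 1 4
2 0 6
8 3 7

After move 2 (R):
5 1 4
2 6 0
8 3 7

After move 3 (D):
5 1 4
2 6 7
8 3 0

Answer: 5 1 4
2 6 7
8 3 0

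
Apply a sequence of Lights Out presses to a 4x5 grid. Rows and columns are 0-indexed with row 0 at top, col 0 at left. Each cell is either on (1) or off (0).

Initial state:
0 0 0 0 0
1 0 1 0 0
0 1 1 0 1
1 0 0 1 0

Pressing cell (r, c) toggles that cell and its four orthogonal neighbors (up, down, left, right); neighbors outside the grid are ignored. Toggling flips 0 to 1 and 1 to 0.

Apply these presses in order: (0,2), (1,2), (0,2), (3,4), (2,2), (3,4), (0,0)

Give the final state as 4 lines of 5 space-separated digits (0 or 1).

Answer: 1 1 1 0 0
0 1 1 1 0
0 0 1 1 1
1 0 1 1 0

Derivation:
After press 1 at (0,2):
0 1 1 1 0
1 0 0 0 0
0 1 1 0 1
1 0 0 1 0

After press 2 at (1,2):
0 1 0 1 0
1 1 1 1 0
0 1 0 0 1
1 0 0 1 0

After press 3 at (0,2):
0 0 1 0 0
1 1 0 1 0
0 1 0 0 1
1 0 0 1 0

After press 4 at (3,4):
0 0 1 0 0
1 1 0 1 0
0 1 0 0 0
1 0 0 0 1

After press 5 at (2,2):
0 0 1 0 0
1 1 1 1 0
0 0 1 1 0
1 0 1 0 1

After press 6 at (3,4):
0 0 1 0 0
1 1 1 1 0
0 0 1 1 1
1 0 1 1 0

After press 7 at (0,0):
1 1 1 0 0
0 1 1 1 0
0 0 1 1 1
1 0 1 1 0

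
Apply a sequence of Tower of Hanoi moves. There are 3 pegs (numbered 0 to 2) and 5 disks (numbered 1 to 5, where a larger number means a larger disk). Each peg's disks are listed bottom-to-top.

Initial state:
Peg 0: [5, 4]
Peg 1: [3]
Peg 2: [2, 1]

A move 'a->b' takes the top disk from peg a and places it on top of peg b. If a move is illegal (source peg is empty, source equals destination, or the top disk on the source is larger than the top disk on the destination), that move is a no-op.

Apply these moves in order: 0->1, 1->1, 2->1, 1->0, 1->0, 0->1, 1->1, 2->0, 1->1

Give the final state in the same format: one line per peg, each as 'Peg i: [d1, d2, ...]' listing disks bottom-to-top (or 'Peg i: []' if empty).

Answer: Peg 0: [5, 4, 2]
Peg 1: [3, 1]
Peg 2: []

Derivation:
After move 1 (0->1):
Peg 0: [5, 4]
Peg 1: [3]
Peg 2: [2, 1]

After move 2 (1->1):
Peg 0: [5, 4]
Peg 1: [3]
Peg 2: [2, 1]

After move 3 (2->1):
Peg 0: [5, 4]
Peg 1: [3, 1]
Peg 2: [2]

After move 4 (1->0):
Peg 0: [5, 4, 1]
Peg 1: [3]
Peg 2: [2]

After move 5 (1->0):
Peg 0: [5, 4, 1]
Peg 1: [3]
Peg 2: [2]

After move 6 (0->1):
Peg 0: [5, 4]
Peg 1: [3, 1]
Peg 2: [2]

After move 7 (1->1):
Peg 0: [5, 4]
Peg 1: [3, 1]
Peg 2: [2]

After move 8 (2->0):
Peg 0: [5, 4, 2]
Peg 1: [3, 1]
Peg 2: []

After move 9 (1->1):
Peg 0: [5, 4, 2]
Peg 1: [3, 1]
Peg 2: []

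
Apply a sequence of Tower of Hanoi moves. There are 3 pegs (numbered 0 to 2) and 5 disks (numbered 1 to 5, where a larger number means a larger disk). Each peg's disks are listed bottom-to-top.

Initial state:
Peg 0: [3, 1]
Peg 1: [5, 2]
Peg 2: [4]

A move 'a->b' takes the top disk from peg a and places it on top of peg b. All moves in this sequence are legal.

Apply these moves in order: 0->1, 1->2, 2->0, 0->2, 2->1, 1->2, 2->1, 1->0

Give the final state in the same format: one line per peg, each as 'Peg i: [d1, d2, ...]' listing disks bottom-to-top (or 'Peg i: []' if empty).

After move 1 (0->1):
Peg 0: [3]
Peg 1: [5, 2, 1]
Peg 2: [4]

After move 2 (1->2):
Peg 0: [3]
Peg 1: [5, 2]
Peg 2: [4, 1]

After move 3 (2->0):
Peg 0: [3, 1]
Peg 1: [5, 2]
Peg 2: [4]

After move 4 (0->2):
Peg 0: [3]
Peg 1: [5, 2]
Peg 2: [4, 1]

After move 5 (2->1):
Peg 0: [3]
Peg 1: [5, 2, 1]
Peg 2: [4]

After move 6 (1->2):
Peg 0: [3]
Peg 1: [5, 2]
Peg 2: [4, 1]

After move 7 (2->1):
Peg 0: [3]
Peg 1: [5, 2, 1]
Peg 2: [4]

After move 8 (1->0):
Peg 0: [3, 1]
Peg 1: [5, 2]
Peg 2: [4]

Answer: Peg 0: [3, 1]
Peg 1: [5, 2]
Peg 2: [4]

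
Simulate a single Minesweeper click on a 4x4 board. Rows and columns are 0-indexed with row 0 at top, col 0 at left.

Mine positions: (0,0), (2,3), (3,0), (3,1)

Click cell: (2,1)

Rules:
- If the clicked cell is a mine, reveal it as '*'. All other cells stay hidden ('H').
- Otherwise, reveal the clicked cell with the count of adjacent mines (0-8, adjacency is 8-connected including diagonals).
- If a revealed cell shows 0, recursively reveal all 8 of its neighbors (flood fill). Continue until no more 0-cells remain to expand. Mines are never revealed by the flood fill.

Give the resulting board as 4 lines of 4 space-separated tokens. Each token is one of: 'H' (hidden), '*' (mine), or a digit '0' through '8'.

H H H H
H H H H
H 2 H H
H H H H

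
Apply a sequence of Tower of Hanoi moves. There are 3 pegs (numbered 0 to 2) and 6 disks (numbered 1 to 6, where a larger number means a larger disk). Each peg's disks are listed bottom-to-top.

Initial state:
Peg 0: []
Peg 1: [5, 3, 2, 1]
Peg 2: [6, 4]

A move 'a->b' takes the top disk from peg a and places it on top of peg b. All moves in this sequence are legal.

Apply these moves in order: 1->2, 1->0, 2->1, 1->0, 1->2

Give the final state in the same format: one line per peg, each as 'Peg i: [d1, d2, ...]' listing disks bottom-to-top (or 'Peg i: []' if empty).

Answer: Peg 0: [2, 1]
Peg 1: [5]
Peg 2: [6, 4, 3]

Derivation:
After move 1 (1->2):
Peg 0: []
Peg 1: [5, 3, 2]
Peg 2: [6, 4, 1]

After move 2 (1->0):
Peg 0: [2]
Peg 1: [5, 3]
Peg 2: [6, 4, 1]

After move 3 (2->1):
Peg 0: [2]
Peg 1: [5, 3, 1]
Peg 2: [6, 4]

After move 4 (1->0):
Peg 0: [2, 1]
Peg 1: [5, 3]
Peg 2: [6, 4]

After move 5 (1->2):
Peg 0: [2, 1]
Peg 1: [5]
Peg 2: [6, 4, 3]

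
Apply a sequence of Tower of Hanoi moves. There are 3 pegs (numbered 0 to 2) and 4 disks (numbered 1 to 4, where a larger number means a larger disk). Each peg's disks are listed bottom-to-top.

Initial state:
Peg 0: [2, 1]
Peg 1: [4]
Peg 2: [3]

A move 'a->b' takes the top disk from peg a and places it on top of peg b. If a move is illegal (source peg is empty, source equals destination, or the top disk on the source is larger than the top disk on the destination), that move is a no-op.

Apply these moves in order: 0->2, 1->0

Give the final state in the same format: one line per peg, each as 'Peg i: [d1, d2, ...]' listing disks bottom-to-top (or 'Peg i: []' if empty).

Answer: Peg 0: [2]
Peg 1: [4]
Peg 2: [3, 1]

Derivation:
After move 1 (0->2):
Peg 0: [2]
Peg 1: [4]
Peg 2: [3, 1]

After move 2 (1->0):
Peg 0: [2]
Peg 1: [4]
Peg 2: [3, 1]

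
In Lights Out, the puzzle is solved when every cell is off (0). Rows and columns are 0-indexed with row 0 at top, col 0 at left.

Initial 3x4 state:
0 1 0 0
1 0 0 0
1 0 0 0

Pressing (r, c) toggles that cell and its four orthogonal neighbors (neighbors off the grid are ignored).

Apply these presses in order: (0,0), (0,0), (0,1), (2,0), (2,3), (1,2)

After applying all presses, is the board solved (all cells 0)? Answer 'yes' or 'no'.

Answer: no

Derivation:
After press 1 at (0,0):
1 0 0 0
0 0 0 0
1 0 0 0

After press 2 at (0,0):
0 1 0 0
1 0 0 0
1 0 0 0

After press 3 at (0,1):
1 0 1 0
1 1 0 0
1 0 0 0

After press 4 at (2,0):
1 0 1 0
0 1 0 0
0 1 0 0

After press 5 at (2,3):
1 0 1 0
0 1 0 1
0 1 1 1

After press 6 at (1,2):
1 0 0 0
0 0 1 0
0 1 0 1

Lights still on: 4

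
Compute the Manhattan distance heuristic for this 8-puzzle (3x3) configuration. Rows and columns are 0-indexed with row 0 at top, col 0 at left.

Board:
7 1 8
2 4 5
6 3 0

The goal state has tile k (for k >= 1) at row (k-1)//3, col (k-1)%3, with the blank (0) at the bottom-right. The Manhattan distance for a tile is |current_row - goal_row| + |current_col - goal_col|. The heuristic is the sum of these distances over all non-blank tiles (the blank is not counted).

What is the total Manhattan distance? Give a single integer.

Answer: 16

Derivation:
Tile 7: at (0,0), goal (2,0), distance |0-2|+|0-0| = 2
Tile 1: at (0,1), goal (0,0), distance |0-0|+|1-0| = 1
Tile 8: at (0,2), goal (2,1), distance |0-2|+|2-1| = 3
Tile 2: at (1,0), goal (0,1), distance |1-0|+|0-1| = 2
Tile 4: at (1,1), goal (1,0), distance |1-1|+|1-0| = 1
Tile 5: at (1,2), goal (1,1), distance |1-1|+|2-1| = 1
Tile 6: at (2,0), goal (1,2), distance |2-1|+|0-2| = 3
Tile 3: at (2,1), goal (0,2), distance |2-0|+|1-2| = 3
Sum: 2 + 1 + 3 + 2 + 1 + 1 + 3 + 3 = 16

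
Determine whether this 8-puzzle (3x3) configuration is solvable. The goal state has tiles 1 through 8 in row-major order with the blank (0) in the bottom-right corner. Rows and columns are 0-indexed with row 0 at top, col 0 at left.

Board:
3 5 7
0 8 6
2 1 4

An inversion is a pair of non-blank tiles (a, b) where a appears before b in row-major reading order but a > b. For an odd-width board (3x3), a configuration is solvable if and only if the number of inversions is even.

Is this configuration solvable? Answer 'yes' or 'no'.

Inversions (pairs i<j in row-major order where tile[i] > tile[j] > 0): 17
17 is odd, so the puzzle is not solvable.

Answer: no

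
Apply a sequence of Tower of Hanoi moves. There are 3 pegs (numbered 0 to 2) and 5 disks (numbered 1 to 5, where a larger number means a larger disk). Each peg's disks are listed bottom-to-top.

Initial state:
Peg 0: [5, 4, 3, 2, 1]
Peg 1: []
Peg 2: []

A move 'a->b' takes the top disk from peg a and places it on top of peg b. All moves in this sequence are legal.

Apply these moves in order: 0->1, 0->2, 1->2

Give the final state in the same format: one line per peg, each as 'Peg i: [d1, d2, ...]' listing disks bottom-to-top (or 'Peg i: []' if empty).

Answer: Peg 0: [5, 4, 3]
Peg 1: []
Peg 2: [2, 1]

Derivation:
After move 1 (0->1):
Peg 0: [5, 4, 3, 2]
Peg 1: [1]
Peg 2: []

After move 2 (0->2):
Peg 0: [5, 4, 3]
Peg 1: [1]
Peg 2: [2]

After move 3 (1->2):
Peg 0: [5, 4, 3]
Peg 1: []
Peg 2: [2, 1]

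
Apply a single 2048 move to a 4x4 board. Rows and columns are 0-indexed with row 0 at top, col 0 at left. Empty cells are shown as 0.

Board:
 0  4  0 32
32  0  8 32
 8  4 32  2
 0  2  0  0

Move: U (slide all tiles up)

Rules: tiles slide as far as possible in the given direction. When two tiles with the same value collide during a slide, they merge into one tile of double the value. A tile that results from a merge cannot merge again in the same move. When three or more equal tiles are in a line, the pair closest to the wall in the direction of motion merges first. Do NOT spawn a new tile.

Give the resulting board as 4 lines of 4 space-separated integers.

Slide up:
col 0: [0, 32, 8, 0] -> [32, 8, 0, 0]
col 1: [4, 0, 4, 2] -> [8, 2, 0, 0]
col 2: [0, 8, 32, 0] -> [8, 32, 0, 0]
col 3: [32, 32, 2, 0] -> [64, 2, 0, 0]

Answer: 32  8  8 64
 8  2 32  2
 0  0  0  0
 0  0  0  0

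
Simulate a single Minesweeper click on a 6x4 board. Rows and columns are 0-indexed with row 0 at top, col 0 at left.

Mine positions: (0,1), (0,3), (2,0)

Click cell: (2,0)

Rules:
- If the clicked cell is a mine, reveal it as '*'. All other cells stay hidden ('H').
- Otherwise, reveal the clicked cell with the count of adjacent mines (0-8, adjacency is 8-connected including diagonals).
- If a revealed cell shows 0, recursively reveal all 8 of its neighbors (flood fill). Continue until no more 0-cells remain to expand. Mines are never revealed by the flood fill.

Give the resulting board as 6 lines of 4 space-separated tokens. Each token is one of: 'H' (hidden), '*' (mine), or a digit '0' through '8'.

H H H H
H H H H
* H H H
H H H H
H H H H
H H H H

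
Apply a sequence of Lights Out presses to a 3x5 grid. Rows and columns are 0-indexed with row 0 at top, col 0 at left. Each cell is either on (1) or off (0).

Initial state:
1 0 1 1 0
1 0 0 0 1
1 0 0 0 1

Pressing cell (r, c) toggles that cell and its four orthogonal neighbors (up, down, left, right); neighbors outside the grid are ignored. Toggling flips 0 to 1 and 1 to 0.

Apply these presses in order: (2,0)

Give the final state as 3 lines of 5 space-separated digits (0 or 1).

Answer: 1 0 1 1 0
0 0 0 0 1
0 1 0 0 1

Derivation:
After press 1 at (2,0):
1 0 1 1 0
0 0 0 0 1
0 1 0 0 1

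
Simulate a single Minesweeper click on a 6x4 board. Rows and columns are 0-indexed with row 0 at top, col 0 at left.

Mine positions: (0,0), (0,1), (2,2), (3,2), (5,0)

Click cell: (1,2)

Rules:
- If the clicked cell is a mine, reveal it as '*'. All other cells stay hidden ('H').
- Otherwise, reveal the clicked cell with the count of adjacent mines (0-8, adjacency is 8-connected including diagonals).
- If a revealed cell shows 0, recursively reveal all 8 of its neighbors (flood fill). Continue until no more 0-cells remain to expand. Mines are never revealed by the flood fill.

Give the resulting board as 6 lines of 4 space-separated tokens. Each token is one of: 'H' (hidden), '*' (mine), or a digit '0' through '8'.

H H H H
H H 2 H
H H H H
H H H H
H H H H
H H H H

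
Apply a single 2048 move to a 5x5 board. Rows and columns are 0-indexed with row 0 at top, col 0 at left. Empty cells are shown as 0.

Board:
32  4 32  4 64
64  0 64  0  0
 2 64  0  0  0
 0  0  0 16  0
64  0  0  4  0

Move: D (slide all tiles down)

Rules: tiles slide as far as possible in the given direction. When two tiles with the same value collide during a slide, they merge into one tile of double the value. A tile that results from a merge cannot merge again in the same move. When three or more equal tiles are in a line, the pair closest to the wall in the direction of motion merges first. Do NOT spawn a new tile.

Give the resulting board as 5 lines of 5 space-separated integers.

Answer:  0  0  0  0  0
32  0  0  0  0
64  0  0  4  0
 2  4 32 16  0
64 64 64  4 64

Derivation:
Slide down:
col 0: [32, 64, 2, 0, 64] -> [0, 32, 64, 2, 64]
col 1: [4, 0, 64, 0, 0] -> [0, 0, 0, 4, 64]
col 2: [32, 64, 0, 0, 0] -> [0, 0, 0, 32, 64]
col 3: [4, 0, 0, 16, 4] -> [0, 0, 4, 16, 4]
col 4: [64, 0, 0, 0, 0] -> [0, 0, 0, 0, 64]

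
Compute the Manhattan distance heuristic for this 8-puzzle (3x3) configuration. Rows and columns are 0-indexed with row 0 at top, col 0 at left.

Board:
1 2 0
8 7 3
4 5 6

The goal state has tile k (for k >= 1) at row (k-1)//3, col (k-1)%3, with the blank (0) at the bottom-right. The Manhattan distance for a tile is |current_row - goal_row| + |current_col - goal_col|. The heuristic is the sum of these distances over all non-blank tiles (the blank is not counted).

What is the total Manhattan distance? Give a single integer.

Answer: 8

Derivation:
Tile 1: (0,0)->(0,0) = 0
Tile 2: (0,1)->(0,1) = 0
Tile 8: (1,0)->(2,1) = 2
Tile 7: (1,1)->(2,0) = 2
Tile 3: (1,2)->(0,2) = 1
Tile 4: (2,0)->(1,0) = 1
Tile 5: (2,1)->(1,1) = 1
Tile 6: (2,2)->(1,2) = 1
Sum: 0 + 0 + 2 + 2 + 1 + 1 + 1 + 1 = 8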